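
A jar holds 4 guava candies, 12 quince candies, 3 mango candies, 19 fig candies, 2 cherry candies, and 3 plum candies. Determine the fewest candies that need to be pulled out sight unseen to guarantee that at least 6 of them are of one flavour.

By the pigeonhole principle, put each drawn candy into a box by flavour. The largest draw with every box below 6 takes min(count, 5) from each flavour; flavours with fewer than 5 contribute all they have.
Σ min(cᵢ, 5) = 4 + 5 + 3 + 5 + 2 + 3 = 22.
Draw number 22 + 1 = 23 must push one box to 6.

23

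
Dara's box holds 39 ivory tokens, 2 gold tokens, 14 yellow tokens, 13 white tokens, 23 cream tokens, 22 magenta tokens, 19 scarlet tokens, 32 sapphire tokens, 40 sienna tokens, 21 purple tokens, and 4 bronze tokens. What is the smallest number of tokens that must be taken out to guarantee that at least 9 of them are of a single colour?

An adversary could hand out at most 8 tokens per colour (gold, bronze run out sooner): 8 + 2 + 8 + 8 + 8 + 8 + 8 + 8 + 8 + 8 + 4 = 78 tokens and still no colour has 9.
One more token lands in a colour already at 8, so 79 draws are enough and 78 are not.

79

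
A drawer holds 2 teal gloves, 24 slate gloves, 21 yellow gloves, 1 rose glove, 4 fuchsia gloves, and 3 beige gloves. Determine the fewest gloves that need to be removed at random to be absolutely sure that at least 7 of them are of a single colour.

The 6 colours are the holes; the gloves drawn are the pigeons.
To avoid 7 of any one colour, the worst case takes at most 6 of each colour, or every glove of a colour that has fewer than 6.
That gives 2 + 6 + 6 + 1 + 4 + 3 = 22 gloves with no colour reaching 7.
The next glove forces some colour to 7, so 22 + 1 = 23.

23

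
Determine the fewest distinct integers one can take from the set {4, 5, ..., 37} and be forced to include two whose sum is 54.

25

Two chosen integers sum to 54 exactly when both halves of some pair {x, 54−x} with 17 ≤ x ≤ 54−x ≤ 37 are chosen — 10 such pairs.
The remaining 14 elements (those with no distinct partner in range) can never complete a 54-sum, so the worst case takes all of them and one from each pair: 14 + 10 = 24.
The 25th integer has to be the second member of some pair, so 24 + 1 = 25.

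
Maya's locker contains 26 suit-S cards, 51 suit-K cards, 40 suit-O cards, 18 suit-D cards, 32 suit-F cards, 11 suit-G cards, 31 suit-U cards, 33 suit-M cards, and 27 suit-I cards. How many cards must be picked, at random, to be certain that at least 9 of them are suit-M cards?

In the worst case for collecting suit-M cards, every non-suit-M card comes out first.
There are 26 + 51 + 40 + 18 + 32 + 11 + 31 + 27 = 236 non-suit-M cards altogether.
After those, each further card must be suit-M, so 236 + 9 = 245 draws guarantee 9 suit-M cards.

245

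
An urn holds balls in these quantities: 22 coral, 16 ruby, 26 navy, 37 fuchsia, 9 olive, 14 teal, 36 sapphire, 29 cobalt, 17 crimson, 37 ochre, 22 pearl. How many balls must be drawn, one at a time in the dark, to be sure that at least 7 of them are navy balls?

246

In the worst case for collecting navy balls, every non-navy ball comes out first.
There are 22 + 16 + 37 + 9 + 14 + 36 + 29 + 17 + 37 + 22 = 239 non-navy balls altogether.
After those, each further ball must be navy, so 239 + 7 = 246 draws guarantee 7 navy balls.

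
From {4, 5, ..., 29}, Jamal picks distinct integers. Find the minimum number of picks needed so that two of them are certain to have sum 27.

17

Group the elements by complementary pair {x, 27−x}: {4,23}, {5,22}, {6,21}, …, giving 10 two-element pairs and 6 integers whose partner 27−x falls outside [4,29].
Treating each of those 16 groups as a pigeonhole, one can pick one integer per group — 16 integers — with no two summing to 27.
The 17th integer lands in an occupied pair, forcing a sum of 27.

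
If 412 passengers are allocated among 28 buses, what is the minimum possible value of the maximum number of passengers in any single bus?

15

The 28 buses are the holes and the 412 passengers are the pigeons.
If every bus held at most 14 passengers, the total would be at most 28 × 14 = 392, which is less than 412.
So some bus holds at least ⌈412/28⌉ = 15 passengers.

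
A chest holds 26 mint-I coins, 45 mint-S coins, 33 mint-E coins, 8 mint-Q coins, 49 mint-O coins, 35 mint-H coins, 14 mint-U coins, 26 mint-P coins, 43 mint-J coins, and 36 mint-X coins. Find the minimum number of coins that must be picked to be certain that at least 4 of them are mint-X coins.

In the worst case for collecting mint-X coins, every non-mint-X coin comes out first.
There are 26 + 45 + 33 + 8 + 49 + 35 + 14 + 26 + 43 = 279 non-mint-X coins altogether.
After those, each further coin must be mint-X, so 279 + 4 = 283 draws guarantee 4 mint-X coins.

283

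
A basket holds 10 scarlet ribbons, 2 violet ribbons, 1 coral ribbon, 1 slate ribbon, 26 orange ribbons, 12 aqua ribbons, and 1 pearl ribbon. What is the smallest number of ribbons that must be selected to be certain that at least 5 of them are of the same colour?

18

Pigeonhole: put each drawn ribbon into a box by colour. The largest draw with every box below 5 takes min(count, 4) from each colour; colours with fewer than 4 contribute all they have.
Σ min(cᵢ, 4) = 4 + 2 + 1 + 1 + 4 + 4 + 1 = 17.
Draw number 17 + 1 = 18 must push one box to 5.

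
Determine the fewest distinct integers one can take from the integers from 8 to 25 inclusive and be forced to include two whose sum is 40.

Two chosen integers sum to 40 exactly when both halves of some pair {x, 40−x} with 15 ≤ x ≤ 40−x ≤ 25 are chosen — 5 such pairs.
The remaining 8 elements (those with no distinct partner in range) can never complete a 40-sum, so the worst case takes all of them and one from each pair: 8 + 5 = 13.
By pigeonhole, the 14th integer has to be the second member of some pair, so 13 + 1 = 14.

14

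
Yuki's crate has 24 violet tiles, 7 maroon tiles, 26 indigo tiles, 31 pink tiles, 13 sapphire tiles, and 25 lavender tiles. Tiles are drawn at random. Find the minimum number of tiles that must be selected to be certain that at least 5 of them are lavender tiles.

106

In the worst case for collecting lavender tiles, every non-lavender tile comes out first.
There are 24 + 7 + 26 + 31 + 13 = 101 non-lavender tiles altogether.
After those, each further tile must be lavender, so 101 + 5 = 106 draws guarantee 5 lavender tiles.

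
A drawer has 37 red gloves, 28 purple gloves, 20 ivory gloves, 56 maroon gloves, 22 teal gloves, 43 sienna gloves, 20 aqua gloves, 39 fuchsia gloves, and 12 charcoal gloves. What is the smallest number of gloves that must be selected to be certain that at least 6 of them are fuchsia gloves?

In the worst case for collecting fuchsia gloves, every non-fuchsia glove comes out first.
There are 37 + 28 + 20 + 56 + 22 + 43 + 20 + 12 = 238 non-fuchsia gloves altogether.
After those, each further glove must be fuchsia, so 238 + 6 = 244 draws guarantee 6 fuchsia gloves.

244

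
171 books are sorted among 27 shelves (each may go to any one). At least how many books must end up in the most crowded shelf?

7

The 27 shelves are the holes and the 171 books are the pigeons.
If every shelf held at most 6 books, the total would be at most 27 × 6 = 162, which is less than 171.
So some shelf holds at least ⌈171/27⌉ = 7 books.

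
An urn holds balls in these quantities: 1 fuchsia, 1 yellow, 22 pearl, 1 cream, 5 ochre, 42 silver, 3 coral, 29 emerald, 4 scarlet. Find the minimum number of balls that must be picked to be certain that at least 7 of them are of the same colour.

An adversary could hand out at most 6 balls per colour (6 colours run out sooner): 1 + 1 + 6 + 1 + 5 + 6 + 3 + 6 + 4 = 33 balls and still no colour has 7.
By the pigeonhole principle, one more ball lands in a colour already at 6, so 34 draws are enough and 33 are not.

34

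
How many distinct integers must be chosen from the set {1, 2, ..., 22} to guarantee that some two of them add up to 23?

Two chosen integers sum to 23 exactly when both halves of some pair {x, 23−x} with 1 ≤ x ≤ 23−x ≤ 22 are chosen — 11 such pairs.
Every element belongs to one of those pairs, so the worst case picks one from each: 11 integers.
The 12th integer has to be the second member of some pair, so 11 + 1 = 12.

12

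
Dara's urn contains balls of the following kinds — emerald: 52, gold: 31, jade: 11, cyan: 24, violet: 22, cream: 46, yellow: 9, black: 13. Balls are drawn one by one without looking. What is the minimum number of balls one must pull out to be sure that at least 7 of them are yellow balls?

In the worst case for collecting yellow balls, every non-yellow ball comes out first.
There are 52 + 31 + 11 + 24 + 22 + 46 + 13 = 199 non-yellow balls altogether.
After those, each further ball must be yellow, so 199 + 7 = 206 draws guarantee 7 yellow balls.

206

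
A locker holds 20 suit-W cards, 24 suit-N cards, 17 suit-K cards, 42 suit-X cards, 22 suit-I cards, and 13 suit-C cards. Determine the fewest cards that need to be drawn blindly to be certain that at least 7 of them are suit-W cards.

In the worst case for collecting suit-W cards, every non-suit-W card comes out first.
There are 24 + 17 + 42 + 22 + 13 = 118 non-suit-W cards altogether.
After those, each further card must be suit-W, so 118 + 7 = 125 draws guarantee 7 suit-W cards.

125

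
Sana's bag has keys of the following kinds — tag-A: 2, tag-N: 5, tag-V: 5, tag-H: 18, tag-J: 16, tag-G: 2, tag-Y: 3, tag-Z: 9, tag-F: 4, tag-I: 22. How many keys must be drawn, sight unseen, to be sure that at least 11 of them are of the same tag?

61

An adversary could hand out at most 10 keys per tag (7 tags run out sooner): 2 + 5 + 5 + 10 + 10 + 2 + 3 + 9 + 4 + 10 = 60 keys and still no tag has 11.
Pigeonhole: one more key lands in a tag already at 10, so 61 draws are enough and 60 are not.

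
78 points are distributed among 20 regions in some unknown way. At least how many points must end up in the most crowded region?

The 20 regions are the holes and the 78 points are the pigeons.
If every region held at most 3 points, the total would be at most 20 × 3 = 60, which is less than 78.
So some region holds at least ⌈78/20⌉ = 4 points.

4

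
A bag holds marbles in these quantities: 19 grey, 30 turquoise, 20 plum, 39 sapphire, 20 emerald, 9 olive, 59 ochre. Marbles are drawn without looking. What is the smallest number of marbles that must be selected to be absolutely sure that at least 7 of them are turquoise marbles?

173

In the worst case for collecting turquoise marbles, every non-turquoise marble comes out first.
There are 19 + 20 + 39 + 20 + 9 + 59 = 166 non-turquoise marbles altogether.
After those, each further marble must be turquoise, so 166 + 7 = 173 draws guarantee 7 turquoise marbles.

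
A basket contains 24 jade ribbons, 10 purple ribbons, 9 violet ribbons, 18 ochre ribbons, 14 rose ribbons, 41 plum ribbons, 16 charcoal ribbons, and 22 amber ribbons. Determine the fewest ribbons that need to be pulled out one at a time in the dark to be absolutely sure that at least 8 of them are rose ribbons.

In the worst case for collecting rose ribbons, every non-rose ribbon comes out first.
There are 24 + 10 + 9 + 18 + 41 + 16 + 22 = 140 non-rose ribbons altogether.
After those, each further ribbon must be rose, so 140 + 8 = 148 draws guarantee 8 rose ribbons.

148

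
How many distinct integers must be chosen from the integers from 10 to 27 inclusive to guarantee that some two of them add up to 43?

Group the elements by complementary pair {x, 43−x}: {16,27}, {17,26}, {18,25}, …, giving 6 two-element pairs and 6 integers whose partner 43−x falls outside [10,27].
Treating each of those 12 groups as a pigeonhole, one can pick one integer per group — 12 integers — with no two summing to 43.
The 13th integer lands in an occupied pair, forcing a sum of 43.

13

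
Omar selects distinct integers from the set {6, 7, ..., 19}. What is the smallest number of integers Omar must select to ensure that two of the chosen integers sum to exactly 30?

Two chosen integers sum to 30 exactly when both halves of some pair {x, 30−x} with 11 ≤ x ≤ 30−x ≤ 19 are chosen — 4 such pairs.
The remaining 6 elements (those with no distinct partner in range) can never complete a 30-sum, so the worst case takes all of them and one from each pair: 6 + 4 = 10.
By the pigeonhole principle, the 11th integer has to be the second member of some pair, so 10 + 1 = 11.

11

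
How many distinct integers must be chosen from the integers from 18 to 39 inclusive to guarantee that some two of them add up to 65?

16

Two chosen integers sum to 65 exactly when both halves of some pair {x, 65−x} with 26 ≤ x ≤ 65−x ≤ 39 are chosen — 7 such pairs.
The remaining 8 elements (those with no distinct partner in range) can never complete a 65-sum, so the worst case takes all of them and one from each pair: 8 + 7 = 15.
Pigeonhole: the 16th integer has to be the second member of some pair, so 15 + 1 = 16.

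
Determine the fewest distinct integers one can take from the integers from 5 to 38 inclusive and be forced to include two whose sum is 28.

Group the elements by complementary pair {x, 28−x}: {5,23}, {6,22}, {7,21}, …, giving 9 two-element pairs, the single value 14 (it cannot pair with itself since the integers are distinct), and 15 integers whose partner 28−x falls outside [5,38].
Pigeonhole: treating each of those 25 groups as a pigeonhole, one can pick one integer per group — 25 integers — with no two summing to 28.
The 26th integer lands in an occupied pair, forcing a sum of 28.

26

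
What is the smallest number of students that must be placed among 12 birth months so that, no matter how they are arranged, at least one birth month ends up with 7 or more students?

73

With 72 students one could put exactly 6 in each of the 12 birth months, and no birth month would reach 7.
By the pigeonhole principle, one more student must land in a birth month that already has 6, giving it 7.
So 12 × 6 + 1 = 73 students are required.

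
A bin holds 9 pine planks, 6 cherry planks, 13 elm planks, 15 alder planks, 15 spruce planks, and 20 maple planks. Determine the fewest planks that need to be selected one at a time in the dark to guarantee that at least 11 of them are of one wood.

Pigeonhole: the 6 woods are the holes; the planks drawn are the pigeons.
To avoid 11 of any one wood, the worst case takes at most 10 of each wood, or every plank of a wood that has fewer than 10.
That gives 9 + 6 + 10 + 10 + 10 + 10 = 55 planks with no wood reaching 11.
The next plank forces some wood to 11, so 55 + 1 = 56.

56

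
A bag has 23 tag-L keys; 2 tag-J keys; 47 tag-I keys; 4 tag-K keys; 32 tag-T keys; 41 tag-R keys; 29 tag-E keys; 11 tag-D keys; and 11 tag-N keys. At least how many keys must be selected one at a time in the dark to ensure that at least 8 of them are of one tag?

56

The 9 tags are the holes; the keys drawn are the pigeons.
To avoid 8 of any one tag, the worst case takes at most 7 of each tag, or every key of a tag that has fewer than 7.
That gives 7 + 2 + 7 + 4 + 7 + 7 + 7 + 7 + 7 = 55 keys with no tag reaching 8.
The next key forces some tag to 8, so 55 + 1 = 56.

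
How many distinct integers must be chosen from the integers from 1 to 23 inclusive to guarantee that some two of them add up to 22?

Two chosen integers sum to 22 exactly when both halves of some pair {x, 22−x} with 1 ≤ x ≤ 22−x ≤ 21 are chosen — 10 such pairs.
The remaining 3 elements (those with no distinct partner in range) can never complete a 22-sum, so the worst case takes all of them and one from each pair: 3 + 10 = 13.
The 14th integer has to be the second member of some pair, so 13 + 1 = 14.

14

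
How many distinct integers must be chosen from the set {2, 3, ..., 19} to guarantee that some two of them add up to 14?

A set avoiding the sum 14 can contain at most one of each pair {x, 14−x}, plus the 8 elements whose complement lies outside the range or equal to its own complement.
The integers 7, …, 19 (13 of them) are such a set: any two sum to at least 7+8 = 15 > 14.
Any 14th integer completes one of the 5 pairs, so 14 choices force a sum of 14.

14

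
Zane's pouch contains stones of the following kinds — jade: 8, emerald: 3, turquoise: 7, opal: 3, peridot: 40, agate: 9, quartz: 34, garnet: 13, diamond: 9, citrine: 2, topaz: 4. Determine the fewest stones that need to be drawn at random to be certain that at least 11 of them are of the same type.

76

By the pigeonhole principle, the 11 types are the holes; the stones drawn are the pigeons.
To avoid 11 of any one type, the worst case takes at most 10 of each type, or every stone of a type that has fewer than 10.
That gives 8 + 3 + 7 + 3 + 10 + 9 + 10 + 10 + 9 + 2 + 4 = 75 stones with no type reaching 11.
The next stone forces some type to 11, so 75 + 1 = 76.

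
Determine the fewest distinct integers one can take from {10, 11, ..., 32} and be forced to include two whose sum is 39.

14

Group the elements by complementary pair {x, 39−x}: {10,29}, {11,28}, {12,27}, …, giving 10 two-element pairs and 3 integers whose partner 39−x falls outside [10,32].
Treating each of those 13 groups as a pigeonhole, one can pick one integer per group — 13 integers — with no two summing to 39.
The 14th integer lands in an occupied pair, forcing a sum of 39.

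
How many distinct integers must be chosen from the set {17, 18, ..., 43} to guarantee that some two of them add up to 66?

18

A set avoiding the sum 66 can contain at most one of each pair {x, 66−x}, plus the 7 elements whose complement lies outside the range or equal to its own complement.
The integers 17, …, 33 (17 of them) are such a set: any two sum to at least 17+18 = 35 and at most 32+33 = 65 < 66.
By pigeonhole, any 18th integer completes one of the 10 pairs, so 18 choices force a sum of 66.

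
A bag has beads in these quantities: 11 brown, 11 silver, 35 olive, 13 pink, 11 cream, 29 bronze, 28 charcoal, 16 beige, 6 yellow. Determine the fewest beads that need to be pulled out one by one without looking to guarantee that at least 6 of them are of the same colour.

Pigeonhole: the 9 colours are the holes; the beads drawn are the pigeons.
To avoid 6 of any one colour, the worst case takes at most 5 of each colour.
That gives 5 + 5 + 5 + 5 + 5 + 5 + 5 + 5 + 5 = 45 beads with no colour reaching 6.
The next bead forces some colour to 6, so 45 + 1 = 46.

46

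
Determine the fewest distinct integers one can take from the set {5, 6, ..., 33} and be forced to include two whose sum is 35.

Two chosen integers sum to 35 exactly when both halves of some pair {x, 35−x} with 5 ≤ x ≤ 35−x ≤ 30 are chosen — 13 such pairs.
The remaining 3 elements (those with no distinct partner in range) can never complete a 35-sum, so the worst case takes all of them and one from each pair: 3 + 13 = 16.
The 17th integer has to be the second member of some pair, so 16 + 1 = 17.

17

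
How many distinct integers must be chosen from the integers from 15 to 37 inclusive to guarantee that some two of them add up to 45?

16

Group the elements by complementary pair {x, 45−x}: {15,30}, {16,29}, {17,28}, …, giving 8 two-element pairs and 7 integers whose partner 45−x falls outside [15,37].
By pigeonhole, treating each of those 15 groups as a pigeonhole, one can pick one integer per group — 15 integers — with no two summing to 45.
The 16th integer lands in an occupied pair, forcing a sum of 45.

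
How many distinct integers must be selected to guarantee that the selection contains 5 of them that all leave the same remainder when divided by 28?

By the pigeonhole principle, the 28 residue classes mod 28 are the pigeonholes.
With 112 integers one could put 4 in each residue class and have no class reach 5.
The 113th integer pushes some class to 5, so 28·4 + 1 = 113.

113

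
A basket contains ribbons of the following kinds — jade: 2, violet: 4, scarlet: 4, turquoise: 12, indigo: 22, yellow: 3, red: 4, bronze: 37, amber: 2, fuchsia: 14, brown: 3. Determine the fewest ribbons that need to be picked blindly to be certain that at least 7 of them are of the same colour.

An adversary could hand out at most 6 ribbons per colour (7 colours run out sooner): 2 + 4 + 4 + 6 + 6 + 3 + 4 + 6 + 2 + 6 + 3 = 46 ribbons and still no colour has 7.
By pigeonhole, one more ribbon lands in a colour already at 6, so 47 draws are enough and 46 are not.

47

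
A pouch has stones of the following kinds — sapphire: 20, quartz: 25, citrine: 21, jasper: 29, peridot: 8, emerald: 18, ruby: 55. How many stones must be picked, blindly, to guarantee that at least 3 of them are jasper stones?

In the worst case for collecting jasper stones, every non-jasper stone comes out first.
There are 20 + 25 + 21 + 8 + 18 + 55 = 147 non-jasper stones altogether.
After those, each further stone must be jasper, so 147 + 3 = 150 draws guarantee 3 jasper stones.

150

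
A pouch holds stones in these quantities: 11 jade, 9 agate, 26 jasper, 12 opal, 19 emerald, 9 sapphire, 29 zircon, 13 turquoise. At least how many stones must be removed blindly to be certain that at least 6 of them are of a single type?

41

The 8 types are the holes; the stones drawn are the pigeons.
To avoid 6 of any one type, the worst case takes at most 5 of each type.
That gives 5 + 5 + 5 + 5 + 5 + 5 + 5 + 5 = 40 stones with no type reaching 6.
The next stone forces some type to 6, so 40 + 1 = 41.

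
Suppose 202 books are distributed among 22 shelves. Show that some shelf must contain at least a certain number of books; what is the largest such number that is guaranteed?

The 22 shelves are the holes and the 202 books are the pigeons.
If every shelf held at most 9 books, the total would be at most 22 × 9 = 198, which is less than 202.
So some shelf holds at least ⌈202/22⌉ = 10 books.

10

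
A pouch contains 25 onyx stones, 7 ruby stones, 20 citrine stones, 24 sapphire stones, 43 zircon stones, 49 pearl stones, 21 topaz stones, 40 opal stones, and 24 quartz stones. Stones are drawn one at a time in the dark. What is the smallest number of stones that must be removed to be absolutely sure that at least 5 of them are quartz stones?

In the worst case for collecting quartz stones, every non-quartz stone comes out first.
There are 25 + 7 + 20 + 24 + 43 + 49 + 21 + 40 = 229 non-quartz stones altogether.
After those, each further stone must be quartz, so 229 + 5 = 234 draws guarantee 5 quartz stones.

234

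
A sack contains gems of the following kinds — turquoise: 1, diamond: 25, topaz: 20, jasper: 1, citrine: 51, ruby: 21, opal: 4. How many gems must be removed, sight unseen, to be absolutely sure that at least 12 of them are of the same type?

By pigeonhole, the 7 types are the holes; the gems drawn are the pigeons.
To avoid 12 of any one type, the worst case takes at most 11 of each type, or every gem of a type that has fewer than 11.
That gives 1 + 11 + 11 + 1 + 11 + 11 + 4 = 50 gems with no type reaching 12.
The next gem forces some type to 12, so 50 + 1 = 51.

51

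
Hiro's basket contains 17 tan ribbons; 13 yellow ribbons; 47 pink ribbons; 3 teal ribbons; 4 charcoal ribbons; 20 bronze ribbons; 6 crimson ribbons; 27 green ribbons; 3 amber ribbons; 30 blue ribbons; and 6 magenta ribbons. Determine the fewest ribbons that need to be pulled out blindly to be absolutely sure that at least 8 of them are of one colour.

65

An adversary could hand out at most 7 ribbons per colour (5 colours run out sooner): 7 + 7 + 7 + 3 + 4 + 7 + 6 + 7 + 3 + 7 + 6 = 64 ribbons and still no colour has 8.
One more ribbon lands in a colour already at 7, so 65 draws are enough and 64 are not.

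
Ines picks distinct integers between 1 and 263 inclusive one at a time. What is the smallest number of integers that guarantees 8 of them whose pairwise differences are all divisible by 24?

Integers whose pairwise differences are multiples of 24 are exactly those sharing a remainder mod 24. By pigeonhole, the 24 residue classes mod 24 are the pigeonholes.
With 168 integers one could put 7 in each residue class and have no class reach 8.
The 169th integer pushes some class to 8, so 24·7 + 1 = 169.

169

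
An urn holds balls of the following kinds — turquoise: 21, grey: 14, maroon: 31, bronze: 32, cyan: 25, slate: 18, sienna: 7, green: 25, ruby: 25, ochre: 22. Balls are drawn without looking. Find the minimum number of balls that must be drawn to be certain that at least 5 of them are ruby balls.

In the worst case for collecting ruby balls, every non-ruby ball comes out first.
There are 21 + 14 + 31 + 32 + 25 + 18 + 7 + 25 + 22 = 195 non-ruby balls altogether.
After those, each further ball must be ruby, so 195 + 5 = 200 draws guarantee 5 ruby balls.

200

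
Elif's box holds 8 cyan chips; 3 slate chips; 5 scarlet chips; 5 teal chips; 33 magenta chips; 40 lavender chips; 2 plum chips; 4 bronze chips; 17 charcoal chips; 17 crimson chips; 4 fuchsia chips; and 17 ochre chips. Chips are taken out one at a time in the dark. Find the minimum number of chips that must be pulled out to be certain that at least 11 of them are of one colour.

An adversary could hand out at most 10 chips per colour (7 colours run out sooner): 8 + 3 + 5 + 5 + 10 + 10 + 2 + 4 + 10 + 10 + 4 + 10 = 81 chips and still no colour has 11.
By the pigeonhole principle, one more chip lands in a colour already at 10, so 82 draws are enough and 81 are not.

82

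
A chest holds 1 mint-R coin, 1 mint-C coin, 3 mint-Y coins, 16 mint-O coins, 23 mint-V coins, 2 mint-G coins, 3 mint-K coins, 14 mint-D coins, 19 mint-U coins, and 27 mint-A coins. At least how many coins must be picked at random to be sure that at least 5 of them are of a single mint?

By pigeonhole, the 10 mints are the holes; the coins drawn are the pigeons.
To avoid 5 of any one mint, the worst case takes at most 4 of each mint, or every coin of a mint that has fewer than 4.
That gives 1 + 1 + 3 + 4 + 4 + 2 + 3 + 4 + 4 + 4 = 30 coins with no mint reaching 5.
The next coin forces some mint to 5, so 30 + 1 = 31.

31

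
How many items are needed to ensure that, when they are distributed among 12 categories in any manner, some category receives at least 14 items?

With 156 items one could put exactly 13 in each of the 12 categories, and no category would reach 14.
By the pigeonhole principle, one more item must land in a category that already has 13, giving it 14.
So 12 × 13 + 1 = 157 items are required.

157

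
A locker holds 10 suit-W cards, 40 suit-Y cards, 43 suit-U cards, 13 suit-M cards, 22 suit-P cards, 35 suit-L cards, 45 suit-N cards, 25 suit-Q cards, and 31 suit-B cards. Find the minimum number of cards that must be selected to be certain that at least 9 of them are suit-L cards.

238

In the worst case for collecting suit-L cards, every non-suit-L card comes out first.
There are 10 + 40 + 43 + 13 + 22 + 45 + 25 + 31 = 229 non-suit-L cards altogether.
After those, each further card must be suit-L, so 229 + 9 = 238 draws guarantee 9 suit-L cards.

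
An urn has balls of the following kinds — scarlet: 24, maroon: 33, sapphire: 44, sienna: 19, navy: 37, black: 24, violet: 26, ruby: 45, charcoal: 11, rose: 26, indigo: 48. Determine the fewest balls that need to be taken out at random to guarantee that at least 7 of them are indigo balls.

296

In the worst case for collecting indigo balls, every non-indigo ball comes out first.
There are 24 + 33 + 44 + 19 + 37 + 24 + 26 + 45 + 11 + 26 = 289 non-indigo balls altogether.
After those, each further ball must be indigo, so 289 + 7 = 296 draws guarantee 7 indigo balls.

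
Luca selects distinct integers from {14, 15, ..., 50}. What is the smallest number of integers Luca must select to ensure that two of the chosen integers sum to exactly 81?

Group the elements by complementary pair {x, 81−x}: {31,50}, {32,49}, {33,48}, …, giving 10 two-element pairs and 17 integers whose partner 81−x falls outside [14,50].
Treating each of those 27 groups as a pigeonhole, one can pick one integer per group — 27 integers — with no two summing to 81.
The 28th integer lands in an occupied pair, forcing a sum of 81.

28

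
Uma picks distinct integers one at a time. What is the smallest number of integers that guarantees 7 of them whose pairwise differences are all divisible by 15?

Integers whose pairwise differences are multiples of 15 are exactly those sharing a remainder mod 15. By the pigeonhole principle, the 15 residue classes mod 15 are the pigeonholes.
With 90 integers one could put 6 in each residue class and have no class reach 7.
The 91st integer pushes some class to 7, so 15·6 + 1 = 91.

91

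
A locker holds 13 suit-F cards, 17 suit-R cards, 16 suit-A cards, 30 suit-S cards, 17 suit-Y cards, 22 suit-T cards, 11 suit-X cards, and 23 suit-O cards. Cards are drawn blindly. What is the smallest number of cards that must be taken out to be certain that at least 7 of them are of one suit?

49

The 8 suits are the holes; the cards drawn are the pigeons.
To avoid 7 of any one suit, the worst case takes at most 6 of each suit.
That gives 6 + 6 + 6 + 6 + 6 + 6 + 6 + 6 = 48 cards with no suit reaching 7.
The next card forces some suit to 7, so 48 + 1 = 49.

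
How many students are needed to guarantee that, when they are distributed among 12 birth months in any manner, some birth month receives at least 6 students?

With 60 students one could put exactly 5 in each of the 12 birth months, and no birth month would reach 6.
By the pigeonhole principle, one more student must land in a birth month that already has 5, giving it 6.
So 12 × 5 + 1 = 61 students are required.

61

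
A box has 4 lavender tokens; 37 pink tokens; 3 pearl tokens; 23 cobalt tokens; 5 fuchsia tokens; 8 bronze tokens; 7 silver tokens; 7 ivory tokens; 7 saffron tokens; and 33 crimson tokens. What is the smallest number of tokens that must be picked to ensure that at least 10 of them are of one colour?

69

An adversary could hand out at most 9 tokens per colour (7 colours run out sooner): 4 + 9 + 3 + 9 + 5 + 8 + 7 + 7 + 7 + 9 = 68 tokens and still no colour has 10.
One more token lands in a colour already at 9, so 69 draws are enough and 68 are not.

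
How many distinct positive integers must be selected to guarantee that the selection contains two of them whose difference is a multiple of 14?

Integers whose pairwise differences are multiples of 14 are exactly those sharing a remainder mod 14. Pigeonhole: the 14 residue classes mod 14 are the pigeonholes.
With 14 integers one could put 1 in each residue class and have no class reach 2.
The 15th integer pushes some class to 2, so 14·1 + 1 = 15.

15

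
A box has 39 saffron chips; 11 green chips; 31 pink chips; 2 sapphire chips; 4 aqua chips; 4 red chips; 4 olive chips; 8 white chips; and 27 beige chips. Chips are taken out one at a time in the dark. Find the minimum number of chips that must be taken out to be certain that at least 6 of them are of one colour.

40

An adversary could hand out at most 5 chips per colour (4 colours run out sooner): 5 + 5 + 5 + 2 + 4 + 4 + 4 + 5 + 5 = 39 chips and still no colour has 6.
One more chip lands in a colour already at 5, so 40 draws are enough and 39 are not.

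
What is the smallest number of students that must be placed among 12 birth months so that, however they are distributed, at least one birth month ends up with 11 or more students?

121

With 120 students one could put exactly 10 in each of the 12 birth months, and no birth month would reach 11.
One more student must land in a birth month that already has 10, giving it 11.
So 12 × 10 + 1 = 121 students are required.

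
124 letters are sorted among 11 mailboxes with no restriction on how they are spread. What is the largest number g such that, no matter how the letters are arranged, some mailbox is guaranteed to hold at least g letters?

The 11 mailboxes are the holes and the 124 letters are the pigeons.
If every mailbox held at most 11 letters, the total would be at most 11 × 11 = 121, which is less than 124.
So some mailbox holds at least ⌈124/11⌉ = 12 letters.

12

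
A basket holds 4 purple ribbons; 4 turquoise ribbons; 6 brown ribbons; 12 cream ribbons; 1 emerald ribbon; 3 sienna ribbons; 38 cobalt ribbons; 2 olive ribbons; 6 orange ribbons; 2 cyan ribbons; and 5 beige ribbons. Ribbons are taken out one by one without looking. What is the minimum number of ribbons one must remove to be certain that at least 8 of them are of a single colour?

Put each drawn ribbon into a box by colour. The largest draw with every box below 8 takes min(count, 7) from each colour; colours with fewer than 7 contribute all they have.
Σ min(cᵢ, 7) = 4 + 4 + 6 + 7 + 1 + 3 + 7 + 2 + 6 + 2 + 5 = 47.
Draw number 47 + 1 = 48 must push one box to 8.

48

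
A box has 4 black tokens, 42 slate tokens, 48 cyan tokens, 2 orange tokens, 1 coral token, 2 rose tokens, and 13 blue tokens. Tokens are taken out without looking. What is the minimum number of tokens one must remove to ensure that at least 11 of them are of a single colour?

40

By the pigeonhole principle, the 7 colours are the holes; the tokens drawn are the pigeons.
To avoid 11 of any one colour, the worst case takes at most 10 of each colour, or every token of a colour that has fewer than 10.
That gives 4 + 10 + 10 + 2 + 1 + 2 + 10 = 39 tokens with no colour reaching 11.
The next token forces some colour to 11, so 39 + 1 = 40.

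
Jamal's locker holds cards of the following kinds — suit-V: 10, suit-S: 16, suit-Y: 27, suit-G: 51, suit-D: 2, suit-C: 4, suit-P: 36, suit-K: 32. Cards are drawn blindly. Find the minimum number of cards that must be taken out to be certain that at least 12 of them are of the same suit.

72

The 8 suits are the holes; the cards drawn are the pigeons.
To avoid 12 of any one suit, the worst case takes at most 11 of each suit, or every card of a suit that has fewer than 11.
That gives 10 + 11 + 11 + 11 + 2 + 4 + 11 + 11 = 71 cards with no suit reaching 12.
The next card forces some suit to 12, so 71 + 1 = 72.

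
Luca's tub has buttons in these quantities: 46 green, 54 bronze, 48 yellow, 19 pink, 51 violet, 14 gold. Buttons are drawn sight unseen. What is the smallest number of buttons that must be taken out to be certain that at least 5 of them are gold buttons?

In the worst case for collecting gold buttons, every non-gold button comes out first.
There are 46 + 54 + 48 + 19 + 51 = 218 non-gold buttons altogether.
After those, each further button must be gold, so 218 + 5 = 223 draws guarantee 5 gold buttons.

223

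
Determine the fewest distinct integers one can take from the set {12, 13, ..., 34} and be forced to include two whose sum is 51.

15

Two chosen integers sum to 51 exactly when both halves of some pair {x, 51−x} with 17 ≤ x ≤ 51−x ≤ 34 are chosen — 9 such pairs.
The remaining 5 elements (those with no distinct partner in range) can never complete a 51-sum, so the worst case takes all of them and one from each pair: 5 + 9 = 14.
The 15th integer has to be the second member of some pair, so 14 + 1 = 15.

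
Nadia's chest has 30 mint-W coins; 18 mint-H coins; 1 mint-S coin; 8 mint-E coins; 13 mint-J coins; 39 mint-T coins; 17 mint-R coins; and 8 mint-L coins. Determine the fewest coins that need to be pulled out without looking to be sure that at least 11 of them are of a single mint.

68

An adversary could hand out at most 10 coins per mint (mint-S, mint-E, mint-L run out sooner): 10 + 10 + 1 + 8 + 10 + 10 + 10 + 8 = 67 coins and still no mint has 11.
One more coin lands in a mint already at 10, so 68 draws are enough and 67 are not.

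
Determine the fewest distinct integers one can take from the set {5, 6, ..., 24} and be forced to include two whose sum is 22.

Two chosen integers sum to 22 exactly when both halves of some pair {x, 22−x} with 5 ≤ x ≤ 22−x ≤ 17 are chosen — 6 such pairs.
The remaining 8 elements (those with no distinct partner in range) can never complete a 22-sum, so the worst case takes all of them and one from each pair: 8 + 6 = 14.
The 15th integer has to be the second member of some pair, so 14 + 1 = 15.

15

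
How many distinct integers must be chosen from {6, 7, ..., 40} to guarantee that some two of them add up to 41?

21

A set avoiding the sum 41 can contain at most one of each pair {x, 41−x}, plus the 5 elements whose complement lies outside the range.
The integers 21, …, 40 (20 of them) are such a set: any two sum to at least 21+22 = 43 > 41.
By the pigeonhole principle, any 21st integer completes one of the 15 pairs, so 21 choices force a sum of 41.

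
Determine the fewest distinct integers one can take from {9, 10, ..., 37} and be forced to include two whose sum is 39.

19

A set avoiding the sum 39 can contain at most one of each pair {x, 39−x}, plus the 7 elements whose complement lies outside the range.
The integers 20, …, 37 (18 of them) are such a set: any two sum to at least 20+21 = 41 > 39.
By pigeonhole, any 19th integer completes one of the 11 pairs, so 19 choices force a sum of 39.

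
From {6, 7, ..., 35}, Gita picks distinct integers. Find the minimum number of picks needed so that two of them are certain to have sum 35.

19

Two chosen integers sum to 35 exactly when both halves of some pair {x, 35−x} with 6 ≤ x ≤ 35−x ≤ 29 are chosen — 12 such pairs.
The remaining 6 elements (those with no distinct partner in range) can never complete a 35-sum, so the worst case takes all of them and one from each pair: 6 + 12 = 18.
The 19th integer has to be the second member of some pair, so 18 + 1 = 19.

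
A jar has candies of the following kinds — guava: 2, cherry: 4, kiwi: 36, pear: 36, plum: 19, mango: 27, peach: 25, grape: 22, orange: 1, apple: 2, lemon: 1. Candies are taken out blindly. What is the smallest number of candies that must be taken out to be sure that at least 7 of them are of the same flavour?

47

By pigeonhole, put each drawn candy into a box by flavour. The largest draw with every box below 7 takes min(count, 6) from each flavour; flavours with fewer than 6 contribute all they have.
Σ min(cᵢ, 6) = 2 + 4 + 6 + 6 + 6 + 6 + 6 + 6 + 1 + 2 + 1 = 46.
Draw number 46 + 1 = 47 must push one box to 7.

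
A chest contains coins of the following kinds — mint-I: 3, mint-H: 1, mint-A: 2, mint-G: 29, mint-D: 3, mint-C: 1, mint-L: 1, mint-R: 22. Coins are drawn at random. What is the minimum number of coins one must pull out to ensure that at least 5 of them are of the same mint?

20

An adversary could hand out at most 4 coins per mint (6 mints run out sooner): 3 + 1 + 2 + 4 + 3 + 1 + 1 + 4 = 19 coins and still no mint has 5.
By the pigeonhole principle, one more coin lands in a mint already at 4, so 20 draws are enough and 19 are not.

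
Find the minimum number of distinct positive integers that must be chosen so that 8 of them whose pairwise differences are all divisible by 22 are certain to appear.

Integers whose pairwise differences are multiples of 22 are exactly those sharing a remainder mod 22. The 22 residue classes mod 22 are the pigeonholes.
With 154 integers one could put 7 in each residue class and have no class reach 8.
The 155th integer pushes some class to 8, so 22·7 + 1 = 155.

155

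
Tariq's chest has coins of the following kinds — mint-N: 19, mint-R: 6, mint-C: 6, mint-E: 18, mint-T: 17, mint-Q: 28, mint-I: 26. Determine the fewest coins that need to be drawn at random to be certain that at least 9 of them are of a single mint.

Pigeonhole: put each drawn coin into a box by mint. The largest draw with every box below 9 takes min(count, 8) from each mint; mints with fewer than 8 contribute all they have.
Σ min(cᵢ, 8) = 8 + 6 + 6 + 8 + 8 + 8 + 8 = 52.
Draw number 52 + 1 = 53 must push one box to 9.

53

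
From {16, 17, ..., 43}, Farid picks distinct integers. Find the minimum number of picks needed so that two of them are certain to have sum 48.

Group the elements by complementary pair {x, 48−x}: {16,32}, {17,31}, {18,30}, …, giving 8 two-element pairs, the single value 24 (it cannot pair with itself since the integers are distinct), and 11 integers whose partner 48−x falls outside [16,43].
Treating each of those 20 groups as a pigeonhole, one can pick one integer per group — 20 integers — with no two summing to 48.
The 21st integer lands in an occupied pair, forcing a sum of 48.

21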